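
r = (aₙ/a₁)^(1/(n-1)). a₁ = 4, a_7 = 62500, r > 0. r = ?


r^(n-1) = aₙ/a₁
r^6 = 62500/4 = 15625
r = 15625^(1/6)
= ±5; taking r > 0 gives r = 5

r = 5


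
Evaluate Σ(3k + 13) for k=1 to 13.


Σ(3k+13) = 3·Σk + 13·n
= 3·91 + 13·13
= 273 + 169 = 442

Σ = 442


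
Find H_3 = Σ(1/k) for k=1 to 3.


H_3 = 1/1 + 1/2 + 1/3
= 11/6
≈ 1.8333

H_3 = 11/6 ≈ 1.8333


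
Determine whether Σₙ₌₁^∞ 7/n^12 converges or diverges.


p-series test: Σ c/n^p converges if p > 1, diverges if p ≤ 1 (constant c > 0 doesn't affect convergence).
p = 12
12 > 1 → CONVERGES

Converges (p = 12 > 1)


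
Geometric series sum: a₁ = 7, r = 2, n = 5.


Sₙ = 7×(2^5 - 1)/(2 - 1)
= 7×(32 - 1)/1
= 7×31/1
= 217

S_5 = 217


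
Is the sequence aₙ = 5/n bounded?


a₁ = 5, a₂ = 5/2, a₃ = 5/3, ...
0 < aₙ ≤ 5 for all n ≥ 1
Lower bound: 0, Upper bound: 5
The sequence IS bounded

Bounded (0 < aₙ ≤ 5)


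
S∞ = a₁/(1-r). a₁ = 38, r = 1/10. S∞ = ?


S∞ = a₁/(1-r) = 38/(1 - 1/10)
= 38/(9/10)
= 380/9

S∞ = 380/9


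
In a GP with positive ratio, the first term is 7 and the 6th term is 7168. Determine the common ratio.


r^(n-1) = aₙ/a₁
r^5 = 7168/7 = 1024
r = 1024^(1/5)
= 4

r = 4


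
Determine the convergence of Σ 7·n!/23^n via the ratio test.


aₙ = 7·n!/23^n
a_{n+1}/aₙ = (n+1)!/23^(n+1) × 23^n/n!  (constant 7 cancels)
= (n+1)/23
L = lim(n→∞) (n+1)/23 = ∞
L > 1 → series DIVERGES

Diverges (ratio test: L = ∞ > 1)


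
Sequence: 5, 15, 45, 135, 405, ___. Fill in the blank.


Pattern: geometric (r=3)
Terms: 5, 15, 45, 135, 405
Next term = 1215

Next term = 1215


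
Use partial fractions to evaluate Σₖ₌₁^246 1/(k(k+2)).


1/(k(k+2)) = (1/2)·(1/k - 1/(k+2)) (partial fractions)
Telescoping: Σ = (1/2)·(1 + 1/2 - 1/247 - 1/248) = 91389/122512

Sum = 91389/122512


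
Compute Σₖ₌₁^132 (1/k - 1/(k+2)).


Telescoping with gap 2: two head and two tail terms survive.
= (1 + 1/2) - (1/133 + 1/134)
= 3/2 - 1/133 - 1/134 = 13233/8911

Sum = 13233/8911


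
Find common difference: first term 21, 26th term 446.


d = (aₙ - a₁)/(n-1)
= (446 - 21)/(26-1)
= 425/25 = 17

d = 17


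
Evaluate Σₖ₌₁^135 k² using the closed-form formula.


n = 135
n(n+1)(2n+1)/6 = 135×136×271/6
= 4975560/6 = 829260

Σk² = 829260


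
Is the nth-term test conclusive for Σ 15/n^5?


lim(n→∞) 15/n^5 = 0
lim aₙ = 0 → nth-term test is INCONCLUSIVE
(Need other tests; this is actually a convergent p-series with p=5 > 1)

Inconclusive (lim aₙ = 0; need another test)


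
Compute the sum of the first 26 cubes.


n(n+1)/2 = 26×27/2 = 351
Σk³ = 351² = 123201

Σk³ = 123201


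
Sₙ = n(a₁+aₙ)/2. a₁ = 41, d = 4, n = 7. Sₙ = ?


aₙ = 41 + (7-1)×4 = 65
Sₙ = n(a₁+aₙ)/2 = 7×(41+65)/2
= 7×106/2 = 371

S_7 = 371


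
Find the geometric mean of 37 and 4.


GM = √(37×4) = √148 = 12.1655

GM = 12.1655


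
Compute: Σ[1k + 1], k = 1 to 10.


Σ(1k+1) = 1·Σk + 1·n
= 1·55 + 1·10
= 55 + 10 = 65

Σ = 65


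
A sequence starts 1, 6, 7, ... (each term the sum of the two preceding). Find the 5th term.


Computing iteratively: 1, 6, 7, 13, 20
a_5 = 20

a_5 = 20


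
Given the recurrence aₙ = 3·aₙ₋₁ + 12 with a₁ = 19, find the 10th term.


Computing step by step:
a_1 = 19
a_2 = 69
a_3 = 219
a_4 = 669
a_5 = 2019
a_6 = 6069
a_7 = 18219
a_8 = 54669
a_9 = 164019
a_10 = 492069


a_10 = 492069


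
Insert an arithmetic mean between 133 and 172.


AM = (133 + 172)/2 = 305/2 = 152.5

AM = 152.5


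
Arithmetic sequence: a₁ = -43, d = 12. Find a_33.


aₙ = a₁ + (n-1)d
= -43 + (33-1)×12
= -43 + 384
= 341

a_33 = 341


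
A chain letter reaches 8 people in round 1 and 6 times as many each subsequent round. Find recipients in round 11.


aₙ = a₁·r^(n-1)
= 8×6^10
= 8×60466176
= 483729408

a_11 = 483729408


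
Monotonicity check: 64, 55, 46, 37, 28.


Differences: -9, -9, -9, -9
All differences < 0 → strictly DECREASING

Monotonically decreasing


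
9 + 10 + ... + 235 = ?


Σₖ₌9^235 k = Σₖ₌₁^235 k − Σₖ₌₁^8 k
= 235·236/2 − 8·9/2
= 27730 − 36 = 27694

Σk = 27694


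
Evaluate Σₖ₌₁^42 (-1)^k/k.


S = -1 + 1/2 - 1/3 + 1/4 - 1/5 + 1/6 - 1/7 + 1/8 ± ...
= -0.6814
(Full series converges to -ln(2) ≈ -0.6931)

S_42 = -0.6814


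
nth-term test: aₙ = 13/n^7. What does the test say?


lim(n→∞) 13/n^7 = 0
lim aₙ = 0 → nth-term test is INCONCLUSIVE
(Need other tests; this is actually a convergent p-series with p=7 > 1)

Inconclusive (lim aₙ = 0; need another test)


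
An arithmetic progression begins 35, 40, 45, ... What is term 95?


aₙ = a₁ + (n-1)d
= 35 + (95-1)×5
= 35 + 470
= 505

a_95 = 505


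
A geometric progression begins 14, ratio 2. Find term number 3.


aₙ = a₁·r^(n-1)
= 14×2^2
= 14×4
= 56

a_3 = 56


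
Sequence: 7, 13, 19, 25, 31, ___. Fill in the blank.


Pattern: arithmetic (d=6)
Terms: 7, 13, 19, 25, 31
Next term = 37

Next term = 37


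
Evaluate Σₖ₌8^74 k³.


Σₖ₌8^74 k³ = [74·75/2]² − [7·8/2]²
= 7700625 − 784 = 7699841

Σk³ = 7699841


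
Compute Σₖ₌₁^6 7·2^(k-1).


Sₙ = 7×(2^6 - 1)/(2 - 1)
= 7×(64 - 1)/1
= 7×63/1
= 441

S_6 = 441


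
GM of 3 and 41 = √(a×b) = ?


GM = √(3×41) = √123 = 11.0905

GM = 11.0905


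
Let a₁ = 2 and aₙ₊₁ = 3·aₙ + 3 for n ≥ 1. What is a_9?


Computing step by step:
a_1 = 2
a_2 = 9
a_3 = 30
a_4 = 93
a_5 = 282
a_6 = 849
a_7 = 2550
a_8 = 7653
a_9 = 22962


a_9 = 22962


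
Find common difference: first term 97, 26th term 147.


d = (aₙ - a₁)/(n-1)
= (147 - 97)/(26-1)
= 50/25 = 2

d = 2


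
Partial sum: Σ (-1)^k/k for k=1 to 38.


S = -1 + 1/2 - 1/3 + 1/4 - 1/5 + 1/6 - 1/7 + 1/8 ± ...
= -0.6802
(Full series converges to -ln(2) ≈ -0.6931)

S_38 = -0.6802


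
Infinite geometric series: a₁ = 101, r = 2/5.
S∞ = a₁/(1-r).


S∞ = a₁/(1-r) = 101/(1 - 2/5)
= 101/(3/5)
= 505/3

S∞ = 505/3


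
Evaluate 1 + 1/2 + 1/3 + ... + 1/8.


H_8 = 1/1 + 1/2 + 1/3 + 1/4 + 1/5 + 1/6 + 1/7 + 1/8
= 761/280
≈ 2.7179

H_8 = 761/280 ≈ 2.7179


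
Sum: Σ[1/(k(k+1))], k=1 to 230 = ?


1/(k(k+1)) = 1/k - 1/(k+1) (partial fractions)
Telescoping: Σ = 1 - 1/231 = 230/231

Sum = 230/231


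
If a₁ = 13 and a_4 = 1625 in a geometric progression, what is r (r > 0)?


r^(n-1) = aₙ/a₁
r^3 = 1625/13 = 125
r = 125^(1/3)
= 5

r = 5


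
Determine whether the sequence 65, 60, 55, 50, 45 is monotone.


Differences: -5, -5, -5, -5
All differences < 0 → strictly DECREASING

Monotonically decreasing


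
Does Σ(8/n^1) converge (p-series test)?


p-series test: Σ c/n^p converges if p > 1, diverges if p ≤ 1 (constant c > 0 doesn't affect convergence).
p = 1
1 ≤ 1 → DIVERGES

Diverges (p = 1 ≤ 1)


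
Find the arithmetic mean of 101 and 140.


AM = (101 + 140)/2 = 241/2 = 120.5

AM = 120.5


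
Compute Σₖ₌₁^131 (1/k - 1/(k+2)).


Telescoping with gap 2: two head and two tail terms survive.
= (1 + 1/2) - (1/132 + 1/133)
= 3/2 - 1/132 - 1/133 = 26069/17556

Sum = 26069/17556


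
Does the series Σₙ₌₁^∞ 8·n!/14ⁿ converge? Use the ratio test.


aₙ = 8·n!/14^n
a_{n+1}/aₙ = (n+1)!/14^(n+1) × 14^n/n!  (constant 8 cancels)
= (n+1)/14
L = lim(n→∞) (n+1)/14 = ∞
L > 1 → series DIVERGES

Diverges (ratio test: L = ∞ > 1)


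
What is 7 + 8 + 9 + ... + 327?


Σₖ₌7^327 k = Σₖ₌₁^327 k − Σₖ₌₁^6 k
= 327·328/2 − 6·7/2
= 53628 − 21 = 53607

Σk = 53607


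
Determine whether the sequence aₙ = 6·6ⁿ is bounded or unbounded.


aₙ = 6·6ⁿ → as n→∞, aₙ→∞ (since base 6 > 1)
No finite upper bound exists
The sequence is UNBOUNDED

Unbounded (aₙ → ∞ as n → ∞)


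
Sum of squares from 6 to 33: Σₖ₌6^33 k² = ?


Σₖ₌6^33 k² = Σₖ₌₁^33 k² − Σₖ₌₁^5 k²
= 33·34·67/6 − 5·6·11/6
= 12529 − 55 = 12474

Σk² = 12474


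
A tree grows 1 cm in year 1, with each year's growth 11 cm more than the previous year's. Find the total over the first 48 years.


aₙ = 1 + (48-1)×11 = 518
Sₙ = n(a₁+aₙ)/2 = 48×(1+518)/2
= 48×519/2 = 12456

S_48 = 12456


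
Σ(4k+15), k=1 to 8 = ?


Σ(4k+15) = 4·Σk + 15·n
= 4·36 + 15·8
= 144 + 120 = 264

Σ = 264


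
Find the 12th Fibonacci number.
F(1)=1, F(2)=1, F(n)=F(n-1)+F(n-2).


Fibonacci sequence: 1, 1, 2, 3, 5, 8, 13, 21, 34, 55, 89, ...
F(12) = 144

F(12) = 144


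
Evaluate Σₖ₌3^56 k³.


Σₖ₌3^56 k³ = [56·57/2]² − [2·3/2]²
= 2547216 − 9 = 2547207

Σk³ = 2547207


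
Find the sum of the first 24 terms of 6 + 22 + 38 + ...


aₙ = 6 + (24-1)×16 = 374
Sₙ = n(a₁+aₙ)/2 = 24×(6+374)/2
= 24×380/2 = 4560

S_24 = 4560


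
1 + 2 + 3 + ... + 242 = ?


n(n+1)/2 = 242×243/2 = 58806/2 = 29403

Σk = 29403


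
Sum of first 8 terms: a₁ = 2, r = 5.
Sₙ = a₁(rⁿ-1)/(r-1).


Sₙ = 2×(5^8 - 1)/(5 - 1)
= 2×(390625 - 1)/4
= 2×390624/4
= 195312

S_8 = 195312


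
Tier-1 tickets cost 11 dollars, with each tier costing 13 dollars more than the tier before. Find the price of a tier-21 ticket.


aₙ = a₁ + (n-1)d
= 11 + (21-1)×13
= 11 + 260
= 271

a_21 = 271


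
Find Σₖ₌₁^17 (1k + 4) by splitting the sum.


Σ(1k+4) = 1·Σk + 4·n
= 1·153 + 4·17
= 153 + 68 = 221

Σ = 221


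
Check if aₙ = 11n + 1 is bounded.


aₙ = 11n + 1 → as n→∞, aₙ→∞
No finite upper bound exists
The sequence is UNBOUNDED

Unbounded (aₙ → ∞ as n → ∞)


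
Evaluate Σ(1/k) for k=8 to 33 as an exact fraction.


Σₖ₌8^33 1/k = 1/8 + 1/9 + 1/10 + ... + 1/33
= 19638109753429/13127595717600
≈ 1.4959

Sum = 19638109753429/13127595717600 ≈ 1.4959


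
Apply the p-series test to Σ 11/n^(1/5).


p-series test: Σ c/n^p converges if p > 1, diverges if p ≤ 1 (constant c > 0 doesn't affect convergence).
p = 1/5
1/5 ≤ 1 → DIVERGES

Diverges (p = 1/5 ≤ 1)


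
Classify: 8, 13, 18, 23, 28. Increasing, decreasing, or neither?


Differences: 5, 5, 5, 5
All differences > 0 → strictly INCREASING

Monotonically increasing


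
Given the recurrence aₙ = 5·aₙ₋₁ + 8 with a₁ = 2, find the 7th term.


Computing step by step:
a_1 = 2
a_2 = 18
a_3 = 98
a_4 = 498
a_5 = 2498
a_6 = 12498
a_7 = 62498


a_7 = 62498


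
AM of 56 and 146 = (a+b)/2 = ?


AM = (56 + 146)/2 = 202/2 = 101

AM = 101


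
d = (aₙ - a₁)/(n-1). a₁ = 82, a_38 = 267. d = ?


d = (aₙ - a₁)/(n-1)
= (267 - 82)/(38-1)
= 185/37 = 5

d = 5


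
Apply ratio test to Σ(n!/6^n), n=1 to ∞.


aₙ = n!/6^n
a_{n+1}/aₙ = (n+1)!/6^(n+1) × 6^n/n!
= (n+1)/6
L = lim(n→∞) (n+1)/6 = ∞
L > 1 → series DIVERGES

Diverges (ratio test: L = ∞ > 1)


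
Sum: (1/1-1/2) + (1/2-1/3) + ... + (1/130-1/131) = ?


Telescoping: adjacent terms cancel.
= 1/1 - 1/131
= 1 - 1/131 = 130/131

Sum = 130/131


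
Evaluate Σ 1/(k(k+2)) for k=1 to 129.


1/(k(k+2)) = (1/2)·(1/k - 1/(k+2)) (partial fractions)
Telescoping: Σ = (1/2)·(1 + 1/2 - 1/130 - 1/131) = 6321/8515

Sum = 6321/8515


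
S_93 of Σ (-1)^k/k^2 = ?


S = -1 + 1/4 - 1/9 + 1/16 - 1/25 + 1/36 - 1/49 + 1/64 ± ...
= -0.8225
(Full series converges to -π²/12 ≈ -0.8225)

S_93 = -0.8225


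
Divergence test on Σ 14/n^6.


lim(n→∞) 14/n^6 = 0
lim aₙ = 0 → nth-term test is INCONCLUSIVE
(Need other tests; this is actually a convergent p-series with p=6 > 1)

Inconclusive (lim aₙ = 0; need another test)


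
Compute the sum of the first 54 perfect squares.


n = 54
n(n+1)(2n+1)/6 = 54×55×109/6
= 323730/6 = 53955

Σk² = 53955


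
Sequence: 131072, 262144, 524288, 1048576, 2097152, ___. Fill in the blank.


Pattern: powers of 2: 2ⁿ
Terms: 131072, 262144, 524288, 1048576, 2097152
Next term = 4194304

Next term = 4194304


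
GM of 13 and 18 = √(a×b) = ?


GM = √(13×18) = √234 = 15.2971

GM = 15.2971


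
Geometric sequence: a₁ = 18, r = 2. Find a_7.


aₙ = a₁·r^(n-1)
= 18×2^6
= 18×64
= 1152

a_7 = 1152


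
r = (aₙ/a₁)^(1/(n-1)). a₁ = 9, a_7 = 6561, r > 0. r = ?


r^(n-1) = aₙ/a₁
r^6 = 6561/9 = 729
r = 729^(1/6)
= ±3; taking r > 0 gives r = 3

r = 3


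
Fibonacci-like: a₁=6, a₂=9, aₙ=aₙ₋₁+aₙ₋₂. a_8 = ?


Computing iteratively: 6, 9, 15, 24, 39, 63, 102, 165
a_8 = 165

a_8 = 165


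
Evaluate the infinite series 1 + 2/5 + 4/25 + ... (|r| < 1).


S∞ = a₁/(1-r) = 1/(1 - 2/5)
= 1/(3/5)
= 5/3

S∞ = 5/3


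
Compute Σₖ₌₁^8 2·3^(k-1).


Sₙ = 2×(3^8 - 1)/(3 - 1)
= 2×(6561 - 1)/2
= 2×6560/2
= 6560

S_8 = 6560


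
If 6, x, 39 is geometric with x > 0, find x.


GM = √(6×39) = √234 = 15.2971

GM = 15.2971


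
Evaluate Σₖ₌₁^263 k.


n(n+1)/2 = 263×264/2 = 69432/2 = 34716

Σk = 34716


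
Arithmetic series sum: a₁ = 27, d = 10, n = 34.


aₙ = 27 + (34-1)×10 = 357
Sₙ = n(a₁+aₙ)/2 = 34×(27+357)/2
= 34×384/2 = 6528

S_34 = 6528


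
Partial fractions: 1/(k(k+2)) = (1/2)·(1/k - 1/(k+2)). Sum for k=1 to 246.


1/(k(k+2)) = (1/2)·(1/k - 1/(k+2)) (partial fractions)
Telescoping: Σ = (1/2)·(1 + 1/2 - 1/247 - 1/248) = 91389/122512

Sum = 91389/122512


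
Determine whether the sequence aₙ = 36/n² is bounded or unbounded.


a₁ = 36, a₂ = 36/4, a₃ = 36/9, ...
0 < aₙ ≤ 36 for all n ≥ 1
The sequence IS bounded

Bounded (0 < aₙ ≤ 36)


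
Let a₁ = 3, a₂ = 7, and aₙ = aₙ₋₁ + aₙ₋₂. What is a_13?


Computing iteratively: 3, 7, 10, 17, 27, 44, 71, 115, 186, 301, 487, 788, ...
a_13 = 1275

a_13 = 1275


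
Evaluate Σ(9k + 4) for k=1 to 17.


Σ(9k+4) = 9·Σk + 4·n
= 9·153 + 4·17
= 1377 + 68 = 1445

Σ = 1445


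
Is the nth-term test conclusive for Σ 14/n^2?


lim(n→∞) 14/n^2 = 0
lim aₙ = 0 → nth-term test is INCONCLUSIVE
(Need other tests; this is actually a convergent p-series with p=2 > 1)

Inconclusive (lim aₙ = 0; need another test)


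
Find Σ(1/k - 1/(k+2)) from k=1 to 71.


Telescoping with gap 2: two head and two tail terms survive.
= (1 + 1/2) - (1/72 + 1/73)
= 3/2 - 1/72 - 1/73 = 7739/5256

Sum = 7739/5256


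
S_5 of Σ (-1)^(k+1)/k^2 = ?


S = 1 - 1/4 + 1/9 - 1/16 + 1/25
= 0.8386
(Full series converges to +π²/12 ≈ +0.8225)

S_5 = 0.8386


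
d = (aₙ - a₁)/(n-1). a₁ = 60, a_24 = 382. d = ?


d = (aₙ - a₁)/(n-1)
= (382 - 60)/(24-1)
= 322/23 = 14

d = 14


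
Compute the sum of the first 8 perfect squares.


n = 8
n(n+1)(2n+1)/6 = 8×9×17/6
= 1224/6 = 204

Σk² = 204


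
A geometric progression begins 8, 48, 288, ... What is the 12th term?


aₙ = a₁·r^(n-1)
= 8×6^11
= 8×362797056
= 2902376448

a_12 = 2902376448


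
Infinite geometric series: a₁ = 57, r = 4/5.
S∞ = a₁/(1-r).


S∞ = a₁/(1-r) = 57/(1 - 4/5)
= 57/(1/5)
= 285

S∞ = 285


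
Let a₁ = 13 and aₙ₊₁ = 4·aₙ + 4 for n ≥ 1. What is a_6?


Computing step by step:
a_1 = 13
a_2 = 56
a_3 = 228
a_4 = 916
a_5 = 3668
a_6 = 14676


a_6 = 14676


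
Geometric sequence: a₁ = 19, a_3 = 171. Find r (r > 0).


r^(n-1) = aₙ/a₁
r^2 = 171/19 = 9
r = 9^(1/2)
= ±3; taking r > 0 gives r = 3

r = 3


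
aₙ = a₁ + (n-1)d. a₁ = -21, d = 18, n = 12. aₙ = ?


aₙ = a₁ + (n-1)d
= -21 + (12-1)×18
= -21 + 198
= 177

a_12 = 177


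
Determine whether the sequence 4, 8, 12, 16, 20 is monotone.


Differences: 4, 4, 4, 4
All differences > 0 → strictly INCREASING

Monotonically increasing


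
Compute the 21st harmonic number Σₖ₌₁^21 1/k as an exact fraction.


H_21 = 1/1 + 1/2 + 1/3 + ... + 1/21
= 18858053/5173168
≈ 3.6454

H_21 = 18858053/5173168 ≈ 3.6454


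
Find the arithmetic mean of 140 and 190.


AM = (140 + 190)/2 = 330/2 = 165

AM = 165


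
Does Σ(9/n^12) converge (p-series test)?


p-series test: Σ c/n^p converges if p > 1, diverges if p ≤ 1 (constant c > 0 doesn't affect convergence).
p = 12
12 > 1 → CONVERGES

Converges (p = 12 > 1)


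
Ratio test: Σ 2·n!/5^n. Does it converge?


aₙ = 2·n!/5^n
a_{n+1}/aₙ = (n+1)!/5^(n+1) × 5^n/n!  (constant 2 cancels)
= (n+1)/5
L = lim(n→∞) (n+1)/5 = ∞
L > 1 → series DIVERGES

Diverges (ratio test: L = ∞ > 1)


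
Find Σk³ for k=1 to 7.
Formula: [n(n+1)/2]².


n(n+1)/2 = 7×8/2 = 28
Σk³ = 28² = 784

Σk³ = 784


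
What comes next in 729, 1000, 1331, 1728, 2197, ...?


Pattern: perfect cubes: n³
Terms: 729, 1000, 1331, 1728, 2197
Next term = 2744

Next term = 2744


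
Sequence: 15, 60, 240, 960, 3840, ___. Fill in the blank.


Pattern: geometric (r=4)
Terms: 15, 60, 240, 960, 3840
Next term = 15360

Next term = 15360


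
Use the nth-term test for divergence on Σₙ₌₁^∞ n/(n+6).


lim(n→∞) n/(n+6) = 1/1 = 1  (divide numerator and denominator by n)
lim aₙ = 1 ≠ 0 → series DIVERGES

Diverges (lim aₙ = 1 ≠ 0)


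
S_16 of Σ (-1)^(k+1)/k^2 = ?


S = 1 - 1/4 + 1/9 - 1/16 + 1/25 - 1/36 + 1/49 - 1/64 ± ...
= 0.8206
(Full series converges to +π²/12 ≈ +0.8225)

S_16 = 0.8206


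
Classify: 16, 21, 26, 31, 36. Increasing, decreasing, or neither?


Differences: 5, 5, 5, 5
All differences > 0 → strictly INCREASING

Monotonically increasing


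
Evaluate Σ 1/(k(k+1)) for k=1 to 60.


1/(k(k+1)) = 1/k - 1/(k+1) (partial fractions)
Telescoping: Σ = 1 - 1/61 = 60/61

Sum = 60/61


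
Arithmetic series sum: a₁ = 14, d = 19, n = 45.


aₙ = 14 + (45-1)×19 = 850
Sₙ = n(a₁+aₙ)/2 = 45×(14+850)/2
= 45×864/2 = 19440

S_45 = 19440


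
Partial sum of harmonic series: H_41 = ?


H_41 = 1/1 + 1/2 + 1/3 + ... + 1/41
= 85691034670497533/19914562703599200
≈ 4.3029

H_41 = 85691034670497533/19914562703599200 ≈ 4.3029


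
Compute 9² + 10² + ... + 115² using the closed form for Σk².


Σₖ₌9^115 k² = Σₖ₌₁^115 k² − Σₖ₌₁^8 k²
= 115·116·231/6 − 8·9·17/6
= 513590 − 204 = 513386

Σk² = 513386


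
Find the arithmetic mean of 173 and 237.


AM = (173 + 237)/2 = 410/2 = 205

AM = 205


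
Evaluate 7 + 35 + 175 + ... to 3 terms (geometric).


Sₙ = 7×(5^3 - 1)/(5 - 1)
= 7×(125 - 1)/4
= 7×124/4
= 217

S_3 = 217


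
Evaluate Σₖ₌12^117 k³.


Σₖ₌12^117 k³ = [117·118/2]² − [11·12/2]²
= 47651409 − 4356 = 47647053

Σk³ = 47647053


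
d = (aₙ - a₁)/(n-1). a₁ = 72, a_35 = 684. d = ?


d = (aₙ - a₁)/(n-1)
= (684 - 72)/(35-1)
= 612/34 = 18

d = 18


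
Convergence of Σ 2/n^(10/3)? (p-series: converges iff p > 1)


p-series test: Σ c/n^p converges if p > 1, diverges if p ≤ 1 (constant c > 0 doesn't affect convergence).
p = 10/3
10/3 > 1 → CONVERGES

Converges (p = 10/3 > 1)


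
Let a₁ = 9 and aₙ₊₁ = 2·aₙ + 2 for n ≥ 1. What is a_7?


Computing step by step:
a_1 = 9
a_2 = 20
a_3 = 42
a_4 = 86
a_5 = 174
a_6 = 350
a_7 = 702


a_7 = 702


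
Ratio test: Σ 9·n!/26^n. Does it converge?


aₙ = 9·n!/26^n
a_{n+1}/aₙ = (n+1)!/26^(n+1) × 26^n/n!  (constant 9 cancels)
= (n+1)/26
L = lim(n→∞) (n+1)/26 = ∞
L > 1 → series DIVERGES

Diverges (ratio test: L = ∞ > 1)


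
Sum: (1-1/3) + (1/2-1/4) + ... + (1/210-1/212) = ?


Telescoping with gap 2: two head and two tail terms survive.
= (1 + 1/2) - (1/211 + 1/212)
= 3/2 - 1/211 - 1/212 = 66675/44732

Sum = 66675/44732


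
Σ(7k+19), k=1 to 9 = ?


Σ(7k+19) = 7·Σk + 19·n
= 7·45 + 19·9
= 315 + 171 = 486

Σ = 486


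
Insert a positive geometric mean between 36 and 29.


GM = √(36×29) = √1044 = 32.311

GM = 32.311


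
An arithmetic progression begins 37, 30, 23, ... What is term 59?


aₙ = a₁ + (n-1)d
= 37 + (59-1)×-7
= 37 - 406
= -369

a_59 = -369


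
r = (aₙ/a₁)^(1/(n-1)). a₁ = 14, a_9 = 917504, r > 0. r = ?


r^(n-1) = aₙ/a₁
r^8 = 917504/14 = 65536
r = 65536^(1/8)
= ±4; taking r > 0 gives r = 4

r = 4


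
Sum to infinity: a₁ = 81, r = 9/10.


S∞ = a₁/(1-r) = 81/(1 - 9/10)
= 81/(1/10)
= 810

S∞ = 810


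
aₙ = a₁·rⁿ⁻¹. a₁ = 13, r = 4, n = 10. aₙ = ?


aₙ = a₁·r^(n-1)
= 13×4^9
= 13×262144
= 3407872

a_10 = 3407872


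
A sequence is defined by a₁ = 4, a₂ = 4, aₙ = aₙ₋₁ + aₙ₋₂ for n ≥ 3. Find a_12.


Computing iteratively: 4, 4, 8, 12, 20, 32, 52, 84, 136, 220, 356, 576
a_12 = 576

a_12 = 576


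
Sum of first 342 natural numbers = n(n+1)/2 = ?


n(n+1)/2 = 342×343/2 = 117306/2 = 58653

Σk = 58653


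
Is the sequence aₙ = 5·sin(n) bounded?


For all n, -1 ≤ sin(n) ≤ 1, so -5 ≤ 5·sin(n) ≤ 5
Lower bound: -5, Upper bound: 5
The sequence IS bounded

Bounded (-5 ≤ aₙ ≤ 5)


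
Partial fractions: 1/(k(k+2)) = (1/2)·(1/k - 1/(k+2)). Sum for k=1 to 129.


1/(k(k+2)) = (1/2)·(1/k - 1/(k+2)) (partial fractions)
Telescoping: Σ = (1/2)·(1 + 1/2 - 1/130 - 1/131) = 6321/8515

Sum = 6321/8515


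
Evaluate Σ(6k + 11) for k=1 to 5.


Σ(6k+11) = 6·Σk + 11·n
= 6·15 + 11·5
= 90 + 55 = 145

Σ = 145


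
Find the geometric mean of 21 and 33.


GM = √(21×33) = √693 = 26.3249

GM = 26.3249


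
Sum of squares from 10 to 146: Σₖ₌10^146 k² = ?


Σₖ₌10^146 k² = Σₖ₌₁^146 k² − Σₖ₌₁^9 k²
= 146·147·293/6 − 9·10·19/6
= 1048061 − 285 = 1047776

Σk² = 1047776


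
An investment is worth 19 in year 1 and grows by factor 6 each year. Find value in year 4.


aₙ = a₁·r^(n-1)
= 19×6^3
= 19×216
= 4104

a_4 = 4104


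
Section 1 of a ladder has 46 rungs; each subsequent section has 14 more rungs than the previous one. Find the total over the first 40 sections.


aₙ = 46 + (40-1)×14 = 592
Sₙ = n(a₁+aₙ)/2 = 40×(46+592)/2
= 40×638/2 = 12760

S_40 = 12760


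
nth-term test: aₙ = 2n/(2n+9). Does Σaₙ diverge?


lim(n→∞) 2n/(2n+9) = 2/2 = 1  (divide numerator and denominator by n)
lim aₙ = 1 ≠ 0 → series DIVERGES

Diverges (lim aₙ = 1 ≠ 0)


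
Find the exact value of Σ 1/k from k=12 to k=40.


Σₖ₌12^40 1/k = 1/12 + 1/13 + 1/14 + ... + 1/40
= 960709218673469/763275922437600
≈ 1.2587

Sum = 960709218673469/763275922437600 ≈ 1.2587


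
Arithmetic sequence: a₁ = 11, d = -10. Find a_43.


aₙ = a₁ + (n-1)d
= 11 + (43-1)×-10
= 11 - 420
= -409

a_43 = -409


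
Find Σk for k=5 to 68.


Σₖ₌5^68 k = Σₖ₌₁^68 k − Σₖ₌₁^4 k
= 68·69/2 − 4·5/2
= 2346 − 10 = 2336

Σk = 2336


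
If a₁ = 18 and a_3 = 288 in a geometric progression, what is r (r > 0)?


r^(n-1) = aₙ/a₁
r^2 = 288/18 = 16
r = 16^(1/2)
= ±4; taking r > 0 gives r = 4

r = 4


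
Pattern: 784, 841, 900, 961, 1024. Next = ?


Pattern: perfect squares: n²
Terms: 784, 841, 900, 961, 1024
Next term = 1089

Next term = 1089


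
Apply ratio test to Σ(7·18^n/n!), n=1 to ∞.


aₙ = 7·18^n/n!
a_{n+1}/aₙ = 18^(n+1)/(n+1)! × n!/18^n  (constant 7 cancels)
= 18/(n+1)
L = lim(n→∞) 18/(n+1) = 0
L < 1 → series CONVERGES

Converges (ratio test: L = 0 < 1)


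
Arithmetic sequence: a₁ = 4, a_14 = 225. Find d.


d = (aₙ - a₁)/(n-1)
= (225 - 4)/(14-1)
= 221/13 = 17

d = 17


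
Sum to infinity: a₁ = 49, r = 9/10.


S∞ = a₁/(1-r) = 49/(1 - 9/10)
= 49/(1/10)
= 490

S∞ = 490


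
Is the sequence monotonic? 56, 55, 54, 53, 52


Differences: -1, -1, -1, -1
All differences < 0 → strictly DECREASING

Monotonically decreasing


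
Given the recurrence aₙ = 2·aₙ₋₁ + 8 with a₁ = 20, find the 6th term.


Computing step by step:
a_1 = 20
a_2 = 48
a_3 = 104
a_4 = 216
a_5 = 440
a_6 = 888


a_6 = 888


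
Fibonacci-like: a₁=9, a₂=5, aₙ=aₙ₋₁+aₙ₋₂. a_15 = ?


Computing iteratively: 9, 5, 14, 19, 33, 52, 85, 137, 222, 359, 581, 940, ...
a_15 = 3982

a_15 = 3982


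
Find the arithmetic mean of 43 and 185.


AM = (43 + 185)/2 = 228/2 = 114

AM = 114


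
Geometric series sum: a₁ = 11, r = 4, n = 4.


Sₙ = 11×(4^4 - 1)/(4 - 1)
= 11×(256 - 1)/3
= 11×255/3
= 935

S_4 = 935


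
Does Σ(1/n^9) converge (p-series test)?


p-series test: Σ c/n^p converges if p > 1, diverges if p ≤ 1 (constant c > 0 doesn't affect convergence).
p = 9
9 > 1 → CONVERGES

Converges (p = 9 > 1)


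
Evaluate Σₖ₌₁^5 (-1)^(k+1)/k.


S = 1 - 1/2 + 1/3 - 1/4 + 1/5
= 0.7833
(Full series converges to +ln(2) ≈ +0.6931)

S_5 = 0.7833


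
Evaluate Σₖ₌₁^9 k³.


n(n+1)/2 = 9×10/2 = 45
Σk³ = 45² = 2025

Σk³ = 2025


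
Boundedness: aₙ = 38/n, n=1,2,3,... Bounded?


a₁ = 38, a₂ = 38/2, a₃ = 38/3, ...
0 < aₙ ≤ 38 for all n ≥ 1
Lower bound: 0, Upper bound: 38
The sequence IS bounded

Bounded (0 < aₙ ≤ 38)


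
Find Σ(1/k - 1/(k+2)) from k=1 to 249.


Telescoping with gap 2: two head and two tail terms survive.
= (1 + 1/2) - (1/250 + 1/251)
= 3/2 - 1/250 - 1/251 = 46812/31375

Sum = 46812/31375


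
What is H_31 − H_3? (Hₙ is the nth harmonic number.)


Σₖ₌4^31 1/k = 1/4 + 1/5 + 1/6 + ... + 1/31
= 158404333811557/72201776446800
≈ 2.1939

Sum = 158404333811557/72201776446800 ≈ 2.1939


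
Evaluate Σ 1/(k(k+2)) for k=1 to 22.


1/(k(k+2)) = (1/2)·(1/k - 1/(k+2)) (partial fractions)
Telescoping: Σ = (1/2)·(1 + 1/2 - 1/23 - 1/24) = 781/1104

Sum = 781/1104


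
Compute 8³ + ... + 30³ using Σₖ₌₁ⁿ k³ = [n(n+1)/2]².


Σₖ₌8^30 k³ = [30·31/2]² − [7·8/2]²
= 216225 − 784 = 215441

Σk³ = 215441


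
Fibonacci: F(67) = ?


Fibonacci sequence: 1, 1, 2, 3, 5, 8, 13, 21, 34, 55, 89, ...
F(67) = 44945570212853

F(67) = 44945570212853


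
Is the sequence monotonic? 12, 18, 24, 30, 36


Differences: 6, 6, 6, 6
All differences > 0 → strictly INCREASING

Monotonically increasing


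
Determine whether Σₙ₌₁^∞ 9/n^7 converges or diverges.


p-series test: Σ c/n^p converges if p > 1, diverges if p ≤ 1 (constant c > 0 doesn't affect convergence).
p = 7
7 > 1 → CONVERGES

Converges (p = 7 > 1)


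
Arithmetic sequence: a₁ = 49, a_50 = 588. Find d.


d = (aₙ - a₁)/(n-1)
= (588 - 49)/(50-1)
= 539/49 = 11

d = 11


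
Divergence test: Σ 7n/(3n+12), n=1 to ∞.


lim(n→∞) 7n/(3n+12) = 7/3 = 7/3  (divide numerator and denominator by n)
lim aₙ = 7/3 ≠ 0 → series DIVERGES

Diverges (lim aₙ = 7/3 ≠ 0)


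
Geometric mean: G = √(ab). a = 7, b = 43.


GM = √(7×43) = √301 = 17.3494

GM = 17.3494


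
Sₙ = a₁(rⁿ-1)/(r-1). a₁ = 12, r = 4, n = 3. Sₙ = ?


Sₙ = 12×(4^3 - 1)/(4 - 1)
= 12×(64 - 1)/3
= 12×63/3
= 252

S_3 = 252


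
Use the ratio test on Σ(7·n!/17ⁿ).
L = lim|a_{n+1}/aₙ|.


aₙ = 7·n!/17^n
a_{n+1}/aₙ = (n+1)!/17^(n+1) × 17^n/n!  (constant 7 cancels)
= (n+1)/17
L = lim(n→∞) (n+1)/17 = ∞
L > 1 → series DIVERGES

Diverges (ratio test: L = ∞ > 1)


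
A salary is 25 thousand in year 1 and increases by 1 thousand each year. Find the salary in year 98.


aₙ = a₁ + (n-1)d
= 25 + (98-1)×1
= 25 + 97
= 122

a_98 = 122


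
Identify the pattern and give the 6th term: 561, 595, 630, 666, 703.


Pattern: triangular numbers: n(n+1)/2
Terms: 561, 595, 630, 666, 703
Next term = 741

Next term = 741


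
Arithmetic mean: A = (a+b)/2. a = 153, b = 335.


AM = (153 + 335)/2 = 488/2 = 244

AM = 244


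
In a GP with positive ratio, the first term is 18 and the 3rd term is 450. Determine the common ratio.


r^(n-1) = aₙ/a₁
r^2 = 450/18 = 25
r = 25^(1/2)
= ±5; taking r > 0 gives r = 5

r = 5


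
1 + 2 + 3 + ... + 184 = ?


n(n+1)/2 = 184×185/2 = 34040/2 = 17020

Σk = 17020


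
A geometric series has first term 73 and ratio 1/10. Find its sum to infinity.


S∞ = a₁/(1-r) = 73/(1 - 1/10)
= 73/(9/10)
= 730/9

S∞ = 730/9


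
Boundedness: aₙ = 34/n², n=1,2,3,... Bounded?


a₁ = 34, a₂ = 34/4, a₃ = 34/9, ...
0 < aₙ ≤ 34 for all n ≥ 1
The sequence IS bounded

Bounded (0 < aₙ ≤ 34)


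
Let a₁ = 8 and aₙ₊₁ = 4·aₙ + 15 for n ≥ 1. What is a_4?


Computing step by step:
a_1 = 8
a_2 = 47
a_3 = 203
a_4 = 827


a_4 = 827


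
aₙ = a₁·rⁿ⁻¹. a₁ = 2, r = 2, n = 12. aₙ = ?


aₙ = a₁·r^(n-1)
= 2×2^11
= 2×2048
= 4096

a_12 = 4096


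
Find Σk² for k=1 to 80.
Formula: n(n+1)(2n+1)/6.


n = 80
n(n+1)(2n+1)/6 = 80×81×161/6
= 1043280/6 = 173880

Σk² = 173880


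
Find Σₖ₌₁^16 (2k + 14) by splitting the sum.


Σ(2k+14) = 2·Σk + 14·n
= 2·136 + 14·16
= 272 + 224 = 496

Σ = 496


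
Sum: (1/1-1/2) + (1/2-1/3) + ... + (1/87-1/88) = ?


Telescoping: adjacent terms cancel.
= 1/1 - 1/88
= 1 - 1/88 = 87/88

Sum = 87/88


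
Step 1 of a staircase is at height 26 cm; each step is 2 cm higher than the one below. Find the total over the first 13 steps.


aₙ = 26 + (13-1)×2 = 50
Sₙ = n(a₁+aₙ)/2 = 13×(26+50)/2
= 13×76/2 = 494

S_13 = 494


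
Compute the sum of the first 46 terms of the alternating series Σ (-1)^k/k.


S = -1 + 1/2 - 1/3 + 1/4 - 1/5 + 1/6 - 1/7 + 1/8 ± ...
= -0.6824
(Full series converges to -ln(2) ≈ -0.6931)

S_46 = -0.6824


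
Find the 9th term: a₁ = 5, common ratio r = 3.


aₙ = a₁·r^(n-1)
= 5×3^8
= 5×6561
= 32805

a_9 = 32805


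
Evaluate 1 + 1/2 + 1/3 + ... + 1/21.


H_21 = 1/1 + 1/2 + 1/3 + ... + 1/21
= 18858053/5173168
≈ 3.6454

H_21 = 18858053/5173168 ≈ 3.6454


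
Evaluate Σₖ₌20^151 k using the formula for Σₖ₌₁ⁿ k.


Σₖ₌20^151 k = Σₖ₌₁^151 k − Σₖ₌₁^19 k
= 151·152/2 − 19·20/2
= 11476 − 190 = 11286

Σk = 11286


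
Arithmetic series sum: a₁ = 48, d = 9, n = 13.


aₙ = 48 + (13-1)×9 = 156
Sₙ = n(a₁+aₙ)/2 = 13×(48+156)/2
= 13×204/2 = 1326

S_13 = 1326


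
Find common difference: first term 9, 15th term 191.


d = (aₙ - a₁)/(n-1)
= (191 - 9)/(15-1)
= 182/14 = 13

d = 13


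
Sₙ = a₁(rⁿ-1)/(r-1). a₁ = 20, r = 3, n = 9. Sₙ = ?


Sₙ = 20×(3^9 - 1)/(3 - 1)
= 20×(19683 - 1)/2
= 20×19682/2
= 196820

S_9 = 196820


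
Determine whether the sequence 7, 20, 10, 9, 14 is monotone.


Differences: 13, -10, -1, 5
Difference at position 1 is +13 (> 0) but position 2 is -10 (< 0) — sequence both rises and falls
→ NOT monotonic

Not monotonic


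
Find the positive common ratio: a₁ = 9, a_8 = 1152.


r^(n-1) = aₙ/a₁
r^7 = 1152/9 = 128
r = 128^(1/7)
= 2

r = 2


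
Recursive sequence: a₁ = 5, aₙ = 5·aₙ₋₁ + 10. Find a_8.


Computing step by step:
a_1 = 5
a_2 = 35
a_3 = 185
a_4 = 935
a_5 = 4685
a_6 = 23435
a_7 = 117185
a_8 = 585935


a_8 = 585935


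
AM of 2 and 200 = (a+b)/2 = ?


AM = (2 + 200)/2 = 202/2 = 101

AM = 101


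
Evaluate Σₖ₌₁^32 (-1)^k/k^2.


S = -1 + 1/4 - 1/9 + 1/16 - 1/25 + 1/36 - 1/49 + 1/64 ± ...
= -0.822
(Full series converges to -π²/12 ≈ -0.8225)

S_32 = -0.822


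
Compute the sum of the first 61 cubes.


n(n+1)/2 = 61×62/2 = 1891
Σk³ = 1891² = 3575881

Σk³ = 3575881


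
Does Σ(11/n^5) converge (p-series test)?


p-series test: Σ c/n^p converges if p > 1, diverges if p ≤ 1 (constant c > 0 doesn't affect convergence).
p = 5
5 > 1 → CONVERGES

Converges (p = 5 > 1)


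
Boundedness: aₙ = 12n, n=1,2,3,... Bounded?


aₙ = 12n → as n→∞, aₙ→∞
No finite upper bound exists
The sequence is UNBOUNDED

Unbounded (aₙ → ∞ as n → ∞)


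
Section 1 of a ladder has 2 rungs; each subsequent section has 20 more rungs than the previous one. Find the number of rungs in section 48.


aₙ = a₁ + (n-1)d
= 2 + (48-1)×20
= 2 + 940
= 942

a_48 = 942


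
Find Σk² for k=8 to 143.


Σₖ₌8^143 k² = Σₖ₌₁^143 k² − Σₖ₌₁^7 k²
= 143·144·287/6 − 7·8·15/6
= 984984 − 140 = 984844

Σk² = 984844


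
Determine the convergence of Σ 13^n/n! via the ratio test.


aₙ = 13^n/n!
a_{n+1}/aₙ = 13^(n+1)/(n+1)! × n!/13^n
= 13/(n+1)
L = lim(n→∞) 13/(n+1) = 0
L < 1 → series CONVERGES

Converges (ratio test: L = 0 < 1)


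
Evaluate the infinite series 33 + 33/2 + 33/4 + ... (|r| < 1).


S∞ = a₁/(1-r) = 33/(1 - 1/2)
= 33/(1/2)
= 66

S∞ = 66


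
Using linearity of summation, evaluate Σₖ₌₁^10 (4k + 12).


Σ(4k+12) = 4·Σk + 12·n
= 4·55 + 12·10
= 220 + 120 = 340

Σ = 340


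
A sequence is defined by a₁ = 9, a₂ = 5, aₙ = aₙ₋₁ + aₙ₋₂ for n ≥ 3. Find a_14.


Computing iteratively: 9, 5, 14, 19, 33, 52, 85, 137, 222, 359, 581, 940, ...
a_14 = 2461

a_14 = 2461


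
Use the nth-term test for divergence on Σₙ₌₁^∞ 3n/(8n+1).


lim(n→∞) 3n/(8n+1) = 3/8 = 3/8  (divide numerator and denominator by n)
lim aₙ = 3/8 ≠ 0 → series DIVERGES

Diverges (lim aₙ = 3/8 ≠ 0)


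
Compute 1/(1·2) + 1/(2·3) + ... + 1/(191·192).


1/(k(k+1)) = 1/k - 1/(k+1) (partial fractions)
Telescoping: Σ = 1 - 1/192 = 191/192

Sum = 191/192


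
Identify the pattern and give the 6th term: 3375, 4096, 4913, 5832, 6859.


Pattern: perfect cubes: n³
Terms: 3375, 4096, 4913, 5832, 6859
Next term = 8000

Next term = 8000


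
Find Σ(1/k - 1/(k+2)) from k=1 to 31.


Telescoping with gap 2: two head and two tail terms survive.
= (1 + 1/2) - (1/32 + 1/33)
= 3/2 - 1/32 - 1/33 = 1519/1056

Sum = 1519/1056


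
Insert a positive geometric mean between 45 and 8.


GM = √(45×8) = √360 = 18.9737

GM = 18.9737


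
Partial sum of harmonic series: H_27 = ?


H_27 = 1/1 + 1/2 + 1/3 + ... + 1/27
= 312536252003/80313433200
≈ 3.8915

H_27 = 312536252003/80313433200 ≈ 3.8915


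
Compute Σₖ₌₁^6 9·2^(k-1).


Sₙ = 9×(2^6 - 1)/(2 - 1)
= 9×(64 - 1)/1
= 9×63/1
= 567

S_6 = 567


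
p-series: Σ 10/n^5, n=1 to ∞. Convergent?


p-series test: Σ c/n^p converges if p > 1, diverges if p ≤ 1 (constant c > 0 doesn't affect convergence).
p = 5
5 > 1 → CONVERGES

Converges (p = 5 > 1)


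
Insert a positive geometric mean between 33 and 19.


GM = √(33×19) = √627 = 25.04

GM = 25.04


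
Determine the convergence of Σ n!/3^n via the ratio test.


aₙ = n!/3^n
a_{n+1}/aₙ = (n+1)!/3^(n+1) × 3^n/n!
= (n+1)/3
L = lim(n→∞) (n+1)/3 = ∞
L > 1 → series DIVERGES

Diverges (ratio test: L = ∞ > 1)


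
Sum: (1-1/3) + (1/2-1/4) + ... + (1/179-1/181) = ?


Telescoping with gap 2: two head and two tail terms survive.
= (1 + 1/2) - (1/180 + 1/181)
= 3/2 - 1/180 - 1/181 = 48509/32580

Sum = 48509/32580


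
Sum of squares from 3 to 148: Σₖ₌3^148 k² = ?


Σₖ₌3^148 k² = Σₖ₌₁^148 k² − Σₖ₌₁^2 k²
= 148·149·297/6 − 2·3·5/6
= 1091574 − 5 = 1091569

Σk² = 1091569


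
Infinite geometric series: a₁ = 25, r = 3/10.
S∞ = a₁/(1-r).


S∞ = a₁/(1-r) = 25/(1 - 3/10)
= 25/(7/10)
= 250/7

S∞ = 250/7


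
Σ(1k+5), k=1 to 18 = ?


Σ(1k+5) = 1·Σk + 5·n
= 1·171 + 5·18
= 171 + 90 = 261

Σ = 261


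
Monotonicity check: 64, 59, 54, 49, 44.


Differences: -5, -5, -5, -5
All differences < 0 → strictly DECREASING

Monotonically decreasing


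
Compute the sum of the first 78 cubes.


n(n+1)/2 = 78×79/2 = 3081
Σk³ = 3081² = 9492561

Σk³ = 9492561


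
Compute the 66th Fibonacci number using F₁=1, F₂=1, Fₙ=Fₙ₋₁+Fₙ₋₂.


Fibonacci sequence: 1, 1, 2, 3, 5, 8, 13, 21, 34, 55, 89, ...
F(66) = 27777890035288

F(66) = 27777890035288


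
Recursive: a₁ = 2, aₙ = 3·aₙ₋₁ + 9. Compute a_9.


Computing step by step:
a_1 = 2
a_2 = 15
a_3 = 54
a_4 = 171
a_5 = 522
a_6 = 1575
a_7 = 4734
a_8 = 14211
a_9 = 42642


a_9 = 42642


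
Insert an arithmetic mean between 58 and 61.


AM = (58 + 61)/2 = 119/2 = 59.5

AM = 59.5


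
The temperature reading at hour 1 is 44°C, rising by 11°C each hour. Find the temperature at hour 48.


aₙ = a₁ + (n-1)d
= 44 + (48-1)×11
= 44 + 517
= 561

a_48 = 561


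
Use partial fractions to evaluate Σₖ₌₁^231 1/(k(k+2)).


1/(k(k+2)) = (1/2)·(1/k - 1/(k+2)) (partial fractions)
Telescoping: Σ = (1/2)·(1 + 1/2 - 1/232 - 1/233) = 80619/108112

Sum = 80619/108112


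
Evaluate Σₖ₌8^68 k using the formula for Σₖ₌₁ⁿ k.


Σₖ₌8^68 k = Σₖ₌₁^68 k − Σₖ₌₁^7 k
= 68·69/2 − 7·8/2
= 2346 − 28 = 2318

Σk = 2318


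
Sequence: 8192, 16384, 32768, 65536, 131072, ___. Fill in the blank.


Pattern: powers of 2: 2ⁿ
Terms: 8192, 16384, 32768, 65536, 131072
Next term = 262144

Next term = 262144


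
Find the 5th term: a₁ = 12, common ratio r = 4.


aₙ = a₁·r^(n-1)
= 12×4^4
= 12×256
= 3072

a_5 = 3072


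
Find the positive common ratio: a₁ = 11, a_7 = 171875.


r^(n-1) = aₙ/a₁
r^6 = 171875/11 = 15625
r = 15625^(1/6)
= ±5; taking r > 0 gives r = 5

r = 5


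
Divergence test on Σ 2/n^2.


lim(n→∞) 2/n^2 = 0
lim aₙ = 0 → nth-term test is INCONCLUSIVE
(Need other tests; this is actually a convergent p-series with p=2 > 1)

Inconclusive (lim aₙ = 0; need another test)


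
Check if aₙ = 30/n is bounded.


a₁ = 30, a₂ = 30/2, a₃ = 30/3, ...
0 < aₙ ≤ 30 for all n ≥ 1
Lower bound: 0, Upper bound: 30
The sequence IS bounded

Bounded (0 < aₙ ≤ 30)


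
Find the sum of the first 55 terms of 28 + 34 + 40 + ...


aₙ = 28 + (55-1)×6 = 352
Sₙ = n(a₁+aₙ)/2 = 55×(28+352)/2
= 55×380/2 = 10450

S_55 = 10450


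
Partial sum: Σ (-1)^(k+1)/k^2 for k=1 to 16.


S = 1 - 1/4 + 1/9 - 1/16 + 1/25 - 1/36 + 1/49 - 1/64 ± ...
= 0.8206
(Full series converges to +π²/12 ≈ +0.8225)

S_16 = 0.8206


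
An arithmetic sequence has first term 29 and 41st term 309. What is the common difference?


d = (aₙ - a₁)/(n-1)
= (309 - 29)/(41-1)
= 280/40 = 7

d = 7


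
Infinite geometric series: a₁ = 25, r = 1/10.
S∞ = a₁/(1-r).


S∞ = a₁/(1-r) = 25/(1 - 1/10)
= 25/(9/10)
= 250/9

S∞ = 250/9


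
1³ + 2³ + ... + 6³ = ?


n(n+1)/2 = 6×7/2 = 21
Σk³ = 21² = 441

Σk³ = 441


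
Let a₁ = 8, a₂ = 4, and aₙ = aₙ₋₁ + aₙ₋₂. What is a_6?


Computing iteratively: 8, 4, 12, 16, 28, 44
a_6 = 44

a_6 = 44


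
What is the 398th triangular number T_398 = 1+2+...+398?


n(n+1)/2 = 398×399/2 = 158802/2 = 79401

Σk = 79401


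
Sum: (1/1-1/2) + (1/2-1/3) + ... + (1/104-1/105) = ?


Telescoping: adjacent terms cancel.
= 1/1 - 1/105
= 1 - 1/105 = 104/105

Sum = 104/105


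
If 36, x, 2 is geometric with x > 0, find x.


GM = √(36×2) = √72 = 8.4853

GM = 8.4853


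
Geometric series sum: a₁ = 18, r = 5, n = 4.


Sₙ = 18×(5^4 - 1)/(5 - 1)
= 18×(625 - 1)/4
= 18×624/4
= 2808

S_4 = 2808


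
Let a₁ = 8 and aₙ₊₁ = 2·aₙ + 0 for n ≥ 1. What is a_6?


Computing step by step:
a_1 = 8
a_2 = 16
a_3 = 32
a_4 = 64
a_5 = 128
a_6 = 256


a_6 = 256


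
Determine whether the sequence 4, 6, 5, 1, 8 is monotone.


Differences: 2, -1, -4, 7
Difference at position 1 is +2 (> 0) but position 2 is -1 (< 0) — sequence both rises and falls
→ NOT monotonic

Not monotonic
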